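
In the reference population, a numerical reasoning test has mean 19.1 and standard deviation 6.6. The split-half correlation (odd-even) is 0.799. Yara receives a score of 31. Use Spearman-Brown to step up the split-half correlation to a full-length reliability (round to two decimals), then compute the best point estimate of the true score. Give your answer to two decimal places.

29.69

Spearman-Brown: ρ = 2r/(1 + r) = 2(0.799)/(1 + 0.799) = 1.5980/1.799 = 0.8883 → 0.89
T̂ = 0.89(31) + 0.11(19.1) = 27.59 + 2.101 = 29.691 → 29.69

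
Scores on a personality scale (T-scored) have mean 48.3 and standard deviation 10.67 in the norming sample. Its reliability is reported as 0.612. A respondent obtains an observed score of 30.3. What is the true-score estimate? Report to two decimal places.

T̂ = ρX + (1 − ρ)μ
  = 0.612 × 30.3 + 0.388 × 48.3
  = 18.5436 + 18.7404
  = 37.284
  ≈ 37.28

37.28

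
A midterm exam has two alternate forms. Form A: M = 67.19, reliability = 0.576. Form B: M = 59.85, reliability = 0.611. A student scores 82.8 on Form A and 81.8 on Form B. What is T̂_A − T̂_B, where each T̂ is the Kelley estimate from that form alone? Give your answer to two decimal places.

2.92

T̂_A = 0.576(82.8) + 0.424(67.19) = 76.1814
T̂_B = 0.611(81.8) + 0.389(59.85) = 73.2614
T̂_A − T̂_B = 2.9199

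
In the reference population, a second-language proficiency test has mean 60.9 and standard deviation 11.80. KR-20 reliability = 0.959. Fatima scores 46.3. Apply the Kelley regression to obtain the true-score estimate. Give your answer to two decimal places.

46.90

T̂ = ρX + (1 − ρ)μ
  = 0.959 × 46.3 + 0.041 × 60.9
  = 44.4017 + 2.4969
  = 46.899
  ≈ 46.90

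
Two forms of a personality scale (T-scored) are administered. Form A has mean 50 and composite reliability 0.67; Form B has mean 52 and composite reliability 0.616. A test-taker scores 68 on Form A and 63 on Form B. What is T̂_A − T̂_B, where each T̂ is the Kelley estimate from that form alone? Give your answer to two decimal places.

T̂_A = 0.67(68) + 0.33(50) = 62.0600
T̂_B = 0.616(63) + 0.384(52) = 58.7760
T̂_A − T̂_B = 3.2840

3.28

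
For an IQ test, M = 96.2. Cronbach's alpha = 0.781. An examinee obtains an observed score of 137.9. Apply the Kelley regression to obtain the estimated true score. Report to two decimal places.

128.77

T̂ = ρX + (1 − ρ)μ
  = 0.781 × 137.9 + 0.219 × 96.2
  = 107.6999 + 21.0678
  = 128.768
  ≈ 128.77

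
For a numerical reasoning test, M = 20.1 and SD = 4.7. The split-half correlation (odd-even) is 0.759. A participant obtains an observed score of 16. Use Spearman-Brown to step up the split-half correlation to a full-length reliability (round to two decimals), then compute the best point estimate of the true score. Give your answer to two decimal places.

16.57

Spearman-Brown: ρ = 2r/(1 + r) = 2(0.759)/(1 + 0.759) = 1.5180/1.759 = 0.8630 → 0.86
T̂ = ρX + (1 − ρ)μ
  = 0.86 × 16 + 0.14 × 20.1
  = 13.76 + 2.814
  = 16.574
  ≈ 16.57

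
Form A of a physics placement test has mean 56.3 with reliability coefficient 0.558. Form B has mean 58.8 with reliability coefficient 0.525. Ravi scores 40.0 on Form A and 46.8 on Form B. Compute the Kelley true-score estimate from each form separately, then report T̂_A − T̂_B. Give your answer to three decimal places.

-5.295

T̂_A = 0.558(40.0) + 0.442(56.3) = 47.20460
T̂_B = 0.525(46.8) + 0.475(58.8) = 52.50000
T̂_A − T̂_B = -5.29540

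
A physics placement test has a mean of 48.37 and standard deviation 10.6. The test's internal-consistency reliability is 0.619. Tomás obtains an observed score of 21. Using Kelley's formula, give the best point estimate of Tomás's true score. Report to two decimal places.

31.43

T̂ = 0.619(21) + 0.381(48.37) = 12.999 + 18.42897 = 31.428 → 31.43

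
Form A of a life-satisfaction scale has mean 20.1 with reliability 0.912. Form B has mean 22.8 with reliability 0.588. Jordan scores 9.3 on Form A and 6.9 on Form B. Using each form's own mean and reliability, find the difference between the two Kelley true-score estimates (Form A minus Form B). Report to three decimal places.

-3.200

T̂_A = 0.912(9.3) + 0.088(20.1) = 10.25040
T̂_B = 0.588(6.9) + 0.412(22.8) = 13.45080
T̂_A − T̂_B = -3.20040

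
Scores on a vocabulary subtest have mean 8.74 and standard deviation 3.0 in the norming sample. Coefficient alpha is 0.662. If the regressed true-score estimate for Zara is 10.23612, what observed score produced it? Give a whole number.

T̂ = ρX + (1 − ρ)μ  ⇒  X = (T̂ − (1 − ρ)μ) / ρ
X = (10.23612 − 0.338 × 8.74) / 0.662 = (10.23612 − 2.95412) / 0.662 = 7.28200 / 0.662 = 11.00

11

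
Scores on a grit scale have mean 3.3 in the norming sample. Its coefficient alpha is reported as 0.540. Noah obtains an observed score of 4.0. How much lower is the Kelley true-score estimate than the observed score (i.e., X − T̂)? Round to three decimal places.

T̂ = 0.540(4.0) + 0.460(3.3) = 2.1600 + 1.5180 = 3.67800 → 3.6780
X − T̂ = 4.0 − 3.6780 = 0.3220 → 0.322

0.322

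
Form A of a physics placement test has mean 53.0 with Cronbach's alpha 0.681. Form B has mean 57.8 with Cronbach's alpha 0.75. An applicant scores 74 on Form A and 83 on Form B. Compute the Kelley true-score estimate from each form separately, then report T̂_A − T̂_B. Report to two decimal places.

-9.40

T̂_A = 0.681(74) + 0.319(53.0) = 67.3010
T̂_B = 0.75(83) + 0.25(57.8) = 76.7000
T̂_A − T̂_B = -9.3990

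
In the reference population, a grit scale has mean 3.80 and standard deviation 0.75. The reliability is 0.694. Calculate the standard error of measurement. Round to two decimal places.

0.41

SEM = SD · √(1 − ρ) = 0.75 × √0.306 = 0.75 × 0.5532 = 0.415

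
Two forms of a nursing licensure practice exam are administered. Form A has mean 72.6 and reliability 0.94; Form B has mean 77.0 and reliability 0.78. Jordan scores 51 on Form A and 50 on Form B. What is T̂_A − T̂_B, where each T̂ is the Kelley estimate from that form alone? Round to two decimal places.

T̂_A = 0.94(51) + 0.06(72.6) = 52.2960
T̂_B = 0.78(50) + 0.22(77.0) = 55.9400
T̂_A − T̂_B = -3.6440

-3.64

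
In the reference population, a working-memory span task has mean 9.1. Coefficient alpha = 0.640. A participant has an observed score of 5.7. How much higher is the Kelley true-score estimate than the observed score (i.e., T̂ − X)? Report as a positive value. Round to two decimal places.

Regress the observed score toward the mean by the unreliability: T̂ = 0.640·5.7 + 0.360·9.1 = 3.6480 + 3.2760 = 6.9240.
T̂ − X = 6.924 − 5.7 = 1.224 → 1.22

1.22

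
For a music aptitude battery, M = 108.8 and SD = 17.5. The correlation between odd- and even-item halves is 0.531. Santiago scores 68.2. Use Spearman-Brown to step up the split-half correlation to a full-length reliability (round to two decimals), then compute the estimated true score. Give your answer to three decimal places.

80.786

Spearman-Brown: ρ = 2r/(1 + r) = 2(0.531)/(1 + 0.531) = 1.0620/1.531 = 0.6937 → 0.69
T̂ = 0.69(68.2) + 0.31(108.8) = 47.058 + 33.728 = 80.7860 → 80.786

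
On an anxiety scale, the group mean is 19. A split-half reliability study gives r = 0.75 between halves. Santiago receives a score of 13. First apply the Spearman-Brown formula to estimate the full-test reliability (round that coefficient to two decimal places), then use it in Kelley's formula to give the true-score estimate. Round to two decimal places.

Spearman-Brown: ρ = 2r/(1 + r) = 2(0.75)/(1 + 0.75) = 1.500/1.75 = 0.8571 → 0.86
T̂ = ρX + (1 − ρ)μ
  = 0.86 × 13 + 0.14 × 19
  = 11.18 + 2.66
  = 13.840
  ≈ 13.84

13.84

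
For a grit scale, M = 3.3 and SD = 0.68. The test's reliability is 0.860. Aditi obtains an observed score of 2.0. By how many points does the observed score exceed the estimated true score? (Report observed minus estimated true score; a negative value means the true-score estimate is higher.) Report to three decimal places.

-0.182

T̂ = ρX + (1 − ρ)μ
  = 0.860 × 2.0 + 0.140 × 3.3
  = 1.7200 + 0.4620
  = 2.18200
  ≈ 2.1820
X − T̂ = 2.0 − 2.1820 = -0.1820 → -0.182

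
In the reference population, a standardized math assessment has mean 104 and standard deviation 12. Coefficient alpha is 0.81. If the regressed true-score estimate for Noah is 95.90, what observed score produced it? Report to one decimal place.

94.0

T̂ = ρX + (1 − ρ)μ  ⇒  X = (T̂ − (1 − ρ)μ) / ρ
X = (95.90 − 0.19 × 104) / 0.81 = (95.90 − 19.76) / 0.81 = 76.14 / 0.81 = 94.000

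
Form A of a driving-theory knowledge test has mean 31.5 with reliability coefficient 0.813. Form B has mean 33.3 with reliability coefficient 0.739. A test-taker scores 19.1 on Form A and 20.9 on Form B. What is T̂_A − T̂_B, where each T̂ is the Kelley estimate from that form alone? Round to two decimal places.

-2.72

T̂_A = 0.813(19.1) + 0.187(31.5) = 21.4188
T̂_B = 0.739(20.9) + 0.261(33.3) = 24.1364
T̂_A − T̂_B = -2.7176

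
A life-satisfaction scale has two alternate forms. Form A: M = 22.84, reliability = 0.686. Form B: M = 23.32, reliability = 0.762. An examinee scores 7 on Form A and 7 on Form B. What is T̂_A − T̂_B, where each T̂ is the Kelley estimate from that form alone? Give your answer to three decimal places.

1.090

T̂_A = 0.686(7) + 0.314(22.84) = 11.97376
T̂_B = 0.762(7) + 0.238(23.32) = 10.88416
T̂_A − T̂_B = 1.08960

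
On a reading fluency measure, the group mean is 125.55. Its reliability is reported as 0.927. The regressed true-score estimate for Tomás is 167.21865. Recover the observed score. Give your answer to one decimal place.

170.5

T̂ = ρX + (1 − ρ)μ  ⇒  X = (T̂ − (1 − ρ)μ) / ρ
X = (167.21865 − 0.073 × 125.55) / 0.927 = (167.21865 − 9.16515) / 0.927 = 158.05350 / 0.927 = 170.500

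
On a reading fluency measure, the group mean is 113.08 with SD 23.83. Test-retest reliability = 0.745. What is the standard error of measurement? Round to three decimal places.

12.034

SEM = SD · √(1 − ρ) = 23.83 × √0.255 = 23.83 × 0.5050 = 12.0336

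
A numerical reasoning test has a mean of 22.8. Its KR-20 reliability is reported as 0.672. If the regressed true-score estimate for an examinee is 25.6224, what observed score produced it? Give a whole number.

27

T̂ = ρX + (1 − ρ)μ  ⇒  X = (T̂ − (1 − ρ)μ) / ρ
X = (25.6224 − 0.328 × 22.8) / 0.672 = (25.6224 − 7.4784) / 0.672 = 18.1440 / 0.672 = 27.00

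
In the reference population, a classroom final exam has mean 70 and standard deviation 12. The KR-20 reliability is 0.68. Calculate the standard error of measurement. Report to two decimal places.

6.79

SEM = SD · √(1 − ρ) = 12 × √0.32 = 12 × 0.5657 = 6.788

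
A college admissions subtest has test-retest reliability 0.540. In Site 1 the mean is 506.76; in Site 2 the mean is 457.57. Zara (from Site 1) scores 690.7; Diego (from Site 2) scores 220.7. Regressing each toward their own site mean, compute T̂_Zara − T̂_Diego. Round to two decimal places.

T̂_Zara = 0.540(690.7) + 0.460(506.76) = 606.0876
T̂_Diego = 0.540(220.7) + 0.460(457.57) = 329.6602
Difference = 606.0876 − 329.6602 = 276.4274

276.43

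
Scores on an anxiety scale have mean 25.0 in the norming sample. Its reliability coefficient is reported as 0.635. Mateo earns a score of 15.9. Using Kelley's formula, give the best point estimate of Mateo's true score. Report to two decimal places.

Kelley's formula gives T̂ = 0.635·15.9 + 0.365·25.0 = 10.0965 + 9.1250 = 19.221.

19.22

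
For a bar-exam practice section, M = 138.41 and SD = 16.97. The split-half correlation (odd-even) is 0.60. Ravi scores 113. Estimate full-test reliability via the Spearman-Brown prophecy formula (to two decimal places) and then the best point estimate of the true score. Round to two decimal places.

Spearman-Brown: ρ = 2r/(1 + r) = 2(0.60)/(1 + 0.60) = 1.200/1.60 = 0.7500 → 0.75
T̂ = ρX + (1 − ρ)μ
  = 0.75 × 113 + 0.25 × 138.41
  = 84.75 + 34.6025
  = 119.352
  ≈ 119.35

119.35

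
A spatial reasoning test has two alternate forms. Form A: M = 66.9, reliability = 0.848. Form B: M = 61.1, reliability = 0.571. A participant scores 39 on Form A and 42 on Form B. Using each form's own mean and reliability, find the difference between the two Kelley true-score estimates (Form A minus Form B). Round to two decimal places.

T̂_A = 0.848(39) + 0.152(66.9) = 43.2408
T̂_B = 0.571(42) + 0.429(61.1) = 50.1939
T̂_A − T̂_B = -6.9531

-6.95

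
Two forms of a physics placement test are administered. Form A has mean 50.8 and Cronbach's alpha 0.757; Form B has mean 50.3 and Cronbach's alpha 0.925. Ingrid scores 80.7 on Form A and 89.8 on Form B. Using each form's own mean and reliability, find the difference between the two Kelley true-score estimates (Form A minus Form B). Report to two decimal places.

T̂_A = 0.757(80.7) + 0.243(50.8) = 73.4343
T̂_B = 0.925(89.8) + 0.075(50.3) = 86.8375
T̂_A − T̂_B = -13.4032

-13.40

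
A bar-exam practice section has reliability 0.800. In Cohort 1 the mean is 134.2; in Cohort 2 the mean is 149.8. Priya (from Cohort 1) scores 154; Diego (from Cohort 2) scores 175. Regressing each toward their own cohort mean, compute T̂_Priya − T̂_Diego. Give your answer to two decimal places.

T̂_Priya = 0.800(154) + 0.200(134.2) = 150.0400
T̂_Diego = 0.800(175) + 0.200(149.8) = 169.9600
Difference = 150.0400 − 169.9600 = -19.9200

-19.92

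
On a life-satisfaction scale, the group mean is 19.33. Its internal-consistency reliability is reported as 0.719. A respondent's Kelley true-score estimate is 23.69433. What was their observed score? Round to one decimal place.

25.4

T̂ = ρX + (1 − ρ)μ  ⇒  X = (T̂ − (1 − ρ)μ) / ρ
X = (23.69433 − 0.281 × 19.33) / 0.719 = (23.69433 − 5.43173) / 0.719 = 18.26260 / 0.719 = 25.400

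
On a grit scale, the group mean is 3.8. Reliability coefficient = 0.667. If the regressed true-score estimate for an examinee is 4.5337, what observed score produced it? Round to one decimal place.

4.9

T̂ = ρX + (1 − ρ)μ  ⇒  X = (T̂ − (1 − ρ)μ) / ρ
X = (4.5337 − 0.333 × 3.8) / 0.667 = (4.5337 − 1.2654) / 0.667 = 3.2683 / 0.667 = 4.900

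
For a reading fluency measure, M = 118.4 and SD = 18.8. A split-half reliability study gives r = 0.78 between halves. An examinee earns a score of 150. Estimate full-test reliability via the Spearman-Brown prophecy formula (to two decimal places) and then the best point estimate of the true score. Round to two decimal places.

146.21

Spearman-Brown: ρ = 2r/(1 + r) = 2(0.78)/(1 + 0.78) = 1.560/1.78 = 0.8764 → 0.88
T̂ = ρX + (1 − ρ)μ
  = 0.88 × 150 + 0.12 × 118.4
  = 132.00 + 14.208
  = 146.208
  ≈ 146.21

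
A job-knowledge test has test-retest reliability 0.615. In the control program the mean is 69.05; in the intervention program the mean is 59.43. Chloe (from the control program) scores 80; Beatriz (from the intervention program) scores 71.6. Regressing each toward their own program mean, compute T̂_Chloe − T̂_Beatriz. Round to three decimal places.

T̂_Chloe = 0.615(80) + 0.385(69.05) = 75.78425
T̂_Beatriz = 0.615(71.6) + 0.385(59.43) = 66.91455
Difference = 75.78425 − 66.91455 = 8.86970

8.870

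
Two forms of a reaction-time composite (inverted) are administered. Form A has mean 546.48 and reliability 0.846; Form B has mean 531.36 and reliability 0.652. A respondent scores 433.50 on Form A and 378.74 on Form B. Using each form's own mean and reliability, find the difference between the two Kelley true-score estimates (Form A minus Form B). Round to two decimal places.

19.05

T̂_A = 0.846(433.50) + 0.154(546.48) = 450.8989
T̂_B = 0.652(378.74) + 0.348(531.36) = 431.8518
T̂_A − T̂_B = 19.0472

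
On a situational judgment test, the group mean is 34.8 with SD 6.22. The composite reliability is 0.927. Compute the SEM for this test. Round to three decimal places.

1.681

SEM = SD · √(1 − ρ) = 6.22 × √0.073 = 6.22 × 0.2702 = 1.6806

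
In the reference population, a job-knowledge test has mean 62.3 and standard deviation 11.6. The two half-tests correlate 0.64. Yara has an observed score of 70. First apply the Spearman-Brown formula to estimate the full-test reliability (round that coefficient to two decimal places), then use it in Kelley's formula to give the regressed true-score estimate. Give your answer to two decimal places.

68.31

Spearman-Brown: ρ = 2r/(1 + r) = 2(0.64)/(1 + 0.64) = 1.280/1.64 = 0.7805 → 0.78
T̂ = ρX + (1 − ρ)μ
  = 0.78 × 70 + 0.22 × 62.3
  = 54.60 + 13.706
  = 68.306
  ≈ 68.31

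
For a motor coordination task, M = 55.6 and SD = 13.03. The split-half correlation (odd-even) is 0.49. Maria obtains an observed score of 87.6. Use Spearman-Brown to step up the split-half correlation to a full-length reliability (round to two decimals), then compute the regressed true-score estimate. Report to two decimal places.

Spearman-Brown: ρ = 2r/(1 + r) = 2(0.49)/(1 + 0.49) = 0.980/1.49 = 0.6577 → 0.66
T̂ = ρX + (1 − ρ)μ
  = 0.66 × 87.6 + 0.34 × 55.6
  = 57.816 + 18.904
  = 76.720
  ≈ 76.72

76.72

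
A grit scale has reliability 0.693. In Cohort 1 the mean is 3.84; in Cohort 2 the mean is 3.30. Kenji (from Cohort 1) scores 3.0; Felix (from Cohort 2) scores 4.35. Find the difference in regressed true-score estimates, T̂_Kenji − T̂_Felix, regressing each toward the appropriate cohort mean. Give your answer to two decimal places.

-0.77

T̂_Kenji = 0.693(3.0) + 0.307(3.84) = 3.2579
T̂_Felix = 0.693(4.35) + 0.307(3.30) = 4.0276
Difference = 3.2579 − 4.0276 = -0.7698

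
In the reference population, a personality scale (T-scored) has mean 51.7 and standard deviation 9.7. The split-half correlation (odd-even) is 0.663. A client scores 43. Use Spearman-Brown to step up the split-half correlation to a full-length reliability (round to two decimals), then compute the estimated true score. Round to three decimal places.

Spearman-Brown: ρ = 2r/(1 + r) = 2(0.663)/(1 + 0.663) = 1.3260/1.663 = 0.7974 → 0.80
T̂ = 0.80(43) + 0.20(51.7) = 34.40 + 10.340 = 44.7400 → 44.740

44.740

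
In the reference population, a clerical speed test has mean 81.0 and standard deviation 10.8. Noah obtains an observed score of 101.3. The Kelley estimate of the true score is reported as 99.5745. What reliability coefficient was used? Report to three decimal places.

0.915

T̂ = ρX + (1 − ρ)μ  ⇒  T̂ − μ = ρ(X − μ)
ρ = (T̂ − μ)/(X − μ) = (99.5745 − 81.0) / (101.3 − 81.0) = 18.5745 / 20.3 = 0.91500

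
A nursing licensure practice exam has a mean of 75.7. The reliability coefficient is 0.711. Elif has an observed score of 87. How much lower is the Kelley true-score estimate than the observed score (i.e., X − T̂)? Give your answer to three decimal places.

T̂ = ρX + (1 − ρ)μ
  = 0.711 × 87 + 0.289 × 75.7
  = 61.857 + 21.8773
  = 83.73430
  ≈ 83.7343
X − T̂ = 87 − 83.7343 = 3.2657 → 3.266

3.266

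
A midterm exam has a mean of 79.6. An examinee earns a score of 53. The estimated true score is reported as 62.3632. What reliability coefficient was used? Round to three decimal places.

T̂ = ρX + (1 − ρ)μ  ⇒  T̂ − μ = ρ(X − μ)
ρ = (T̂ − μ)/(X − μ) = (62.3632 − 79.6) / (53 − 79.6) = -17.2368 / -26.6 = 0.64800

0.648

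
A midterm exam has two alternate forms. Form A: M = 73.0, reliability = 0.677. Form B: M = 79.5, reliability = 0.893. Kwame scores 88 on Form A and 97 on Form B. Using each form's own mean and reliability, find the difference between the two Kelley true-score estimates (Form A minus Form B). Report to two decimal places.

-11.97

T̂_A = 0.677(88) + 0.323(73.0) = 83.1550
T̂_B = 0.893(97) + 0.107(79.5) = 95.1275
T̂_A − T̂_B = -11.9725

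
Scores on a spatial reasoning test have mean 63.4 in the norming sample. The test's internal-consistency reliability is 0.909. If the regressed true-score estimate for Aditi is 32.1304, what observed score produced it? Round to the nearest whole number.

29

T̂ = ρX + (1 − ρ)μ  ⇒  X = (T̂ − (1 − ρ)μ) / ρ
X = (32.1304 − 0.091 × 63.4) / 0.909 = (32.1304 − 5.7694) / 0.909 = 26.3610 / 0.909 = 29.00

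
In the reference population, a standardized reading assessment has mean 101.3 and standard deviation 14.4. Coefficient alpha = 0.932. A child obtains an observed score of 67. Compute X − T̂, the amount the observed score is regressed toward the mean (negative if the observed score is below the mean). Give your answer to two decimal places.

Regress the observed score toward the mean by the unreliability: T̂ = 0.932·67 + 0.068·101.3 = 62.444 + 6.8884 = 69.3324.
X − T̂ = 67 − 69.332 = -2.332 → -2.33

-2.33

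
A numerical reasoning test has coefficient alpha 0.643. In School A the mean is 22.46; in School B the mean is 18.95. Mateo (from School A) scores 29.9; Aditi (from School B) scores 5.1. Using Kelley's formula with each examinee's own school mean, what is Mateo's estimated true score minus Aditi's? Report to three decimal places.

T̂_Mateo = 0.643(29.9) + 0.357(22.46) = 27.24392
T̂_Aditi = 0.643(5.1) + 0.357(18.95) = 10.04445
Difference = 27.24392 − 10.04445 = 17.19947

17.199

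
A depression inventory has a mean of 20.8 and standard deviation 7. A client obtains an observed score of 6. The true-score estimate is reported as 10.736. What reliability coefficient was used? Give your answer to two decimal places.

T̂ = ρX + (1 − ρ)μ  ⇒  T̂ − μ = ρ(X − μ)
ρ = (T̂ − μ)/(X − μ) = (10.736 − 20.8) / (6 − 20.8) = -10.064 / -14.8 = 0.6800

0.68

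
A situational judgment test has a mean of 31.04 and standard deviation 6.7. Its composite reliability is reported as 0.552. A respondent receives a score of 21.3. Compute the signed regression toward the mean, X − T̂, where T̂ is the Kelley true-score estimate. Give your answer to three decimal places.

Weight the observed score by reliability and the mean by (1 − reliability): T̂ = 0.552·21.3 + 0.448·31.04 = 11.7576 + 13.90592 = 25.66352.
X − T̂ = 21.3 − 25.6635 = -4.3635 → -4.364

-4.364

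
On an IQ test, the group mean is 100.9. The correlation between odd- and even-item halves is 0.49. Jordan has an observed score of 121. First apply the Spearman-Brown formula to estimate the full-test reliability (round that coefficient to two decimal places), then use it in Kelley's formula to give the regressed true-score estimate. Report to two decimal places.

Spearman-Brown: ρ = 2r/(1 + r) = 2(0.49)/(1 + 0.49) = 0.980/1.49 = 0.6577 → 0.66
T̂ = 0.66(121) + 0.34(100.9) = 79.86 + 34.306 = 114.166 → 114.17

114.17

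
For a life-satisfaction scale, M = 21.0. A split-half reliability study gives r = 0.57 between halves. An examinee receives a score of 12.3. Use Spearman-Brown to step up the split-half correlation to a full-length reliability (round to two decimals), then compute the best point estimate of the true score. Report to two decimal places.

14.65

Spearman-Brown: ρ = 2r/(1 + r) = 2(0.57)/(1 + 0.57) = 1.140/1.57 = 0.7261 → 0.73
Kelley's formula gives T̂ = 0.73·12.3 + 0.27·21.0 = 8.979 + 5.670 = 14.649.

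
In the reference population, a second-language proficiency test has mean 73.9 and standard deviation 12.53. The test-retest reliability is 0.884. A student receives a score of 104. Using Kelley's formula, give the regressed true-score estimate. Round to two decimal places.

100.51

Weight the observed score by reliability and the mean by (1 − reliability): T̂ = 0.884·104 + 0.116·73.9 = 91.936 + 8.5724 = 100.508.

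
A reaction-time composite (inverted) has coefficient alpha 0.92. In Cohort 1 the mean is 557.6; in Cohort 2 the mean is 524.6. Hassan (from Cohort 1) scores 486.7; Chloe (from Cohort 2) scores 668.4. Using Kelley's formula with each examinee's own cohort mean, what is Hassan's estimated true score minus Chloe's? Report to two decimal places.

T̂_Hassan = 0.92(486.7) + 0.08(557.6) = 492.3720
T̂_Chloe = 0.92(668.4) + 0.08(524.6) = 656.8960
Difference = 492.3720 − 656.8960 = -164.5240

-164.52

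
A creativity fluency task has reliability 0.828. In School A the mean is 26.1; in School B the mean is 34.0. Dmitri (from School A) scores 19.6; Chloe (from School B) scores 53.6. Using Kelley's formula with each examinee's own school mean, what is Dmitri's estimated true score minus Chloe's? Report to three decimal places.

-29.511

T̂_Dmitri = 0.828(19.6) + 0.172(26.1) = 20.71800
T̂_Chloe = 0.828(53.6) + 0.172(34.0) = 50.22880
Difference = 20.71800 − 50.22880 = -29.51080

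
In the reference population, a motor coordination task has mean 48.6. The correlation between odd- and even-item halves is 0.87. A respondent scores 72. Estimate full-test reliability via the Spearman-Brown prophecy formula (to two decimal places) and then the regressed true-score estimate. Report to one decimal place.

70.4

Spearman-Brown: ρ = 2r/(1 + r) = 2(0.87)/(1 + 0.87) = 1.740/1.87 = 0.9305 → 0.93
T̂ = ρX + (1 − ρ)μ
  = 0.93 × 72 + 0.07 × 48.6
  = 66.96 + 3.402
  = 70.36
  ≈ 70.4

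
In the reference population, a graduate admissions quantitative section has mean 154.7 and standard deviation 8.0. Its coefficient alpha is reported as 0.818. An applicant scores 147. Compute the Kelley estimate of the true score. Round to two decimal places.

148.40

Regress the observed score toward the mean by the unreliability: T̂ = 0.818·147 + 0.182·154.7 = 120.246 + 28.1554 = 148.401.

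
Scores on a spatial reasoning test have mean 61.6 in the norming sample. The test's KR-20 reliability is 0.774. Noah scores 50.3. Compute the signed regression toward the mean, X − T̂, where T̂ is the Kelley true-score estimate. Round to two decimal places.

-2.55

T̂ = ρX + (1 − ρ)μ
  = 0.774 × 50.3 + 0.226 × 61.6
  = 38.9322 + 13.9216
  = 52.8538
  ≈ 52.854
X − T̂ = 50.3 − 52.854 = -2.554 → -2.55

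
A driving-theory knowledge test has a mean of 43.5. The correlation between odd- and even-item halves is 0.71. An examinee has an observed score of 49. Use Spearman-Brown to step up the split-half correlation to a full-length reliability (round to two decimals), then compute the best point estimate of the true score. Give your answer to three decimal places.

Spearman-Brown: ρ = 2r/(1 + r) = 2(0.71)/(1 + 0.71) = 1.420/1.71 = 0.8304 → 0.83
T̂ = ρX + (1 − ρ)μ
  = 0.83 × 49 + 0.17 × 43.5
  = 40.67 + 7.395
  = 48.0650
  ≈ 48.065

48.065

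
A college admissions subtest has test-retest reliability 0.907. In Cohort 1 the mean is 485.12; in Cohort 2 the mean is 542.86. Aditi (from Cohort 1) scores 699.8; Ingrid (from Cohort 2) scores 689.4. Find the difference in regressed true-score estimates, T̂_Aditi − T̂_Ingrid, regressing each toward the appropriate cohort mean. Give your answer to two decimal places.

T̂_Aditi = 0.907(699.8) + 0.093(485.12) = 679.8348
T̂_Ingrid = 0.907(689.4) + 0.093(542.86) = 675.7718
Difference = 679.8348 − 675.7718 = 4.0630

4.06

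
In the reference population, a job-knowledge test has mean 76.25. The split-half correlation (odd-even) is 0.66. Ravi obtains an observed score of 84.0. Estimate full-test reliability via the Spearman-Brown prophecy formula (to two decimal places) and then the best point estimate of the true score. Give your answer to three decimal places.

Spearman-Brown: ρ = 2r/(1 + r) = 2(0.66)/(1 + 0.66) = 1.320/1.66 = 0.7952 → 0.80
T̂ = ρX + (1 − ρ)μ
  = 0.80 × 84.0 + 0.20 × 76.25
  = 67.200 + 15.2500
  = 82.4500
  ≈ 82.450

82.450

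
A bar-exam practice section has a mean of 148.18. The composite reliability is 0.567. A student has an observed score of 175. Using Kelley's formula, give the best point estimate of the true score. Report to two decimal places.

163.39

T̂ = 0.567(175) + 0.433(148.18) = 99.225 + 64.16194 = 163.387 → 163.39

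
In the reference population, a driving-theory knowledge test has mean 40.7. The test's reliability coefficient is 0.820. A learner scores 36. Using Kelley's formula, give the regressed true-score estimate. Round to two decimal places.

36.85

T̂ = ρX + (1 − ρ)μ
  = 0.820 × 36 + 0.180 × 40.7
  = 29.520 + 7.3260
  = 36.846
  ≈ 36.85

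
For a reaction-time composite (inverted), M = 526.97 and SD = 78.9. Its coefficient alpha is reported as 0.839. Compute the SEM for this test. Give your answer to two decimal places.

SEM = SD · √(1 − ρ) = 78.9 × √0.161 = 78.9 × 0.4012 = 31.658

31.66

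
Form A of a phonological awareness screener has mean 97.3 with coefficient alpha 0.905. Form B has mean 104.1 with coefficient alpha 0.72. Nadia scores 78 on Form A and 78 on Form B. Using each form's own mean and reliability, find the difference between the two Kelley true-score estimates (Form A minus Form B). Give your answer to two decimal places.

-5.47

T̂_A = 0.905(78) + 0.095(97.3) = 79.8335
T̂_B = 0.72(78) + 0.28(104.1) = 85.3080
T̂_A − T̂_B = -5.4745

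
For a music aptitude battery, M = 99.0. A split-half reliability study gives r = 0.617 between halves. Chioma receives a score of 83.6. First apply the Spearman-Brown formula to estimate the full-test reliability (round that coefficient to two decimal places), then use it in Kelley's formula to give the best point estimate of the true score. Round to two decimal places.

87.30

Spearman-Brown: ρ = 2r/(1 + r) = 2(0.617)/(1 + 0.617) = 1.2340/1.617 = 0.7631 → 0.76
Kelley's formula gives T̂ = 0.76·83.6 + 0.24·99.0 = 63.536 + 23.760 = 87.296.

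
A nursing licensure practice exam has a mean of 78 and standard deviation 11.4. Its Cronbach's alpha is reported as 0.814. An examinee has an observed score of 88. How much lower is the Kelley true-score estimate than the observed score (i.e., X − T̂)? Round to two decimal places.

T̂ = ρX + (1 − ρ)μ
  = 0.814 × 88 + 0.186 × 78
  = 71.632 + 14.508
  = 86.1400
  ≈ 86.140
X − T̂ = 88 − 86.140 = 1.860 → 1.86

1.86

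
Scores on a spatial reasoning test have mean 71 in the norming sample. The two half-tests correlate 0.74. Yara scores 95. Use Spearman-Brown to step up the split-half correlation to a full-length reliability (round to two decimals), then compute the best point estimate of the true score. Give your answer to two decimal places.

Spearman-Brown: ρ = 2r/(1 + r) = 2(0.74)/(1 + 0.74) = 1.480/1.74 = 0.8506 → 0.85
T̂ = ρX + (1 − ρ)μ
  = 0.85 × 95 + 0.15 × 71
  = 80.75 + 10.65
  = 91.400
  ≈ 91.40

91.40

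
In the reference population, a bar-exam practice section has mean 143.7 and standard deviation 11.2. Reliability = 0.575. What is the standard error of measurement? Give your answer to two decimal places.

SEM = SD · √(1 − ρ) = 11.2 × √0.425 = 11.2 × 0.6519 = 7.302

7.30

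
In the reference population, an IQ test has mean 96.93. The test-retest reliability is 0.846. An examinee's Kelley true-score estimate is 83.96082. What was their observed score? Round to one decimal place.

T̂ = ρX + (1 − ρ)μ  ⇒  X = (T̂ − (1 − ρ)μ) / ρ
X = (83.96082 − 0.154 × 96.93) / 0.846 = (83.96082 − 14.92722) / 0.846 = 69.03360 / 0.846 = 81.600

81.6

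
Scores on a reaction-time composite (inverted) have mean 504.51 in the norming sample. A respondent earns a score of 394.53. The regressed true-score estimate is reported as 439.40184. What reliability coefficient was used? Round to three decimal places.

T̂ = ρX + (1 − ρ)μ  ⇒  T̂ − μ = ρ(X − μ)
ρ = (T̂ − μ)/(X − μ) = (439.40184 − 504.51) / (394.53 − 504.51) = -65.10816 / -109.98 = 0.59200

0.592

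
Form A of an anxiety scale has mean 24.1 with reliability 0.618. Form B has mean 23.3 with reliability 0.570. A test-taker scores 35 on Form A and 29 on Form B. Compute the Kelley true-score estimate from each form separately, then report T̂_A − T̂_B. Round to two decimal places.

T̂_A = 0.618(35) + 0.382(24.1) = 30.8362
T̂_B = 0.570(29) + 0.430(23.3) = 26.5490
T̂_A − T̂_B = 4.2872

4.29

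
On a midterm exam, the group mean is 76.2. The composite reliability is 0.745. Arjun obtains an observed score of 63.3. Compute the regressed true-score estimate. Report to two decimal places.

66.59

T̂ = ρX + (1 − ρ)μ
  = 0.745 × 63.3 + 0.255 × 76.2
  = 47.1585 + 19.4310
  = 66.590
  ≈ 66.59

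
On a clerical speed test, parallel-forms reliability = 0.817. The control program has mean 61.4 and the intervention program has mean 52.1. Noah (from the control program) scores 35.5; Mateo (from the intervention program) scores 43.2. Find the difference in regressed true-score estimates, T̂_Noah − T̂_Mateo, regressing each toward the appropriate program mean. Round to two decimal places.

-4.59

T̂_Noah = 0.817(35.5) + 0.183(61.4) = 40.2397
T̂_Mateo = 0.817(43.2) + 0.183(52.1) = 44.8287
Difference = 40.2397 − 44.8287 = -4.5890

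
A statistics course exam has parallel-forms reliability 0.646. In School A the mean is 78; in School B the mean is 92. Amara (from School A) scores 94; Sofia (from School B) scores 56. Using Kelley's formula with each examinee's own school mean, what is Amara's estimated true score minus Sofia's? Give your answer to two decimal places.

T̂_Amara = 0.646(94) + 0.354(78) = 88.3360
T̂_Sofia = 0.646(56) + 0.354(92) = 68.7440
Difference = 88.3360 − 68.7440 = 19.5920

19.59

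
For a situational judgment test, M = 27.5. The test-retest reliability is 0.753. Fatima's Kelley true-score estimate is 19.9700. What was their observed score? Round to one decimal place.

17.5

T̂ = ρX + (1 − ρ)μ  ⇒  X = (T̂ − (1 − ρ)μ) / ρ
X = (19.9700 − 0.247 × 27.5) / 0.753 = (19.9700 − 6.7925) / 0.753 = 13.1775 / 0.753 = 17.500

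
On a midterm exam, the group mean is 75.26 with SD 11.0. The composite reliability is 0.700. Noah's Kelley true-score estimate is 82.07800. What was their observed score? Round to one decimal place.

T̂ = ρX + (1 − ρ)μ  ⇒  X = (T̂ − (1 − ρ)μ) / ρ
X = (82.07800 − 0.300 × 75.26) / 0.700 = (82.07800 − 22.57800) / 0.700 = 59.50000 / 0.700 = 85.000

85.0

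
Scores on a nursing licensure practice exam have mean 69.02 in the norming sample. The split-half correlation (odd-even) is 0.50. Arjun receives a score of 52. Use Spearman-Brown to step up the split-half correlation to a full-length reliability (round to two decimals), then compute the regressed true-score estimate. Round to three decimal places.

Spearman-Brown: ρ = 2r/(1 + r) = 2(0.50)/(1 + 0.50) = 1.000/1.50 = 0.6667 → 0.67
Weight the observed score by reliability and the mean by (1 − reliability): T̂ = 0.67·52 + 0.33·69.02 = 34.84 + 22.7766 = 57.6166.

57.617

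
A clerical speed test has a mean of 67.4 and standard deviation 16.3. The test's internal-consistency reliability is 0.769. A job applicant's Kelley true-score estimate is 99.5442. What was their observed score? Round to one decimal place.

T̂ = ρX + (1 − ρ)μ  ⇒  X = (T̂ − (1 − ρ)μ) / ρ
X = (99.5442 − 0.231 × 67.4) / 0.769 = (99.5442 − 15.5694) / 0.769 = 83.9748 / 0.769 = 109.200

109.2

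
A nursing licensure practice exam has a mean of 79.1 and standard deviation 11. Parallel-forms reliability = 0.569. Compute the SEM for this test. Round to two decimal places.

7.22

SEM = SD · √(1 − ρ) = 11 × √0.431 = 11 × 0.6565 = 7.222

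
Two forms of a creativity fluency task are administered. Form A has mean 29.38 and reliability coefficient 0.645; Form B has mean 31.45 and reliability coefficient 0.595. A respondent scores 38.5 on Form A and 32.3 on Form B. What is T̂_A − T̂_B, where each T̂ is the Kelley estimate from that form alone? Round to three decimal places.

T̂_A = 0.645(38.5) + 0.355(29.38) = 35.26240
T̂_B = 0.595(32.3) + 0.405(31.45) = 31.95575
T̂_A − T̂_B = 3.30665

3.307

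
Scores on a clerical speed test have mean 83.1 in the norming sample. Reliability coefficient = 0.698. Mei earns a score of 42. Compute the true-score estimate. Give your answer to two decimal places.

54.41

T̂ = ρX + (1 − ρ)μ
  = 0.698 × 42 + 0.302 × 83.1
  = 29.316 + 25.0962
  = 54.412
  ≈ 54.41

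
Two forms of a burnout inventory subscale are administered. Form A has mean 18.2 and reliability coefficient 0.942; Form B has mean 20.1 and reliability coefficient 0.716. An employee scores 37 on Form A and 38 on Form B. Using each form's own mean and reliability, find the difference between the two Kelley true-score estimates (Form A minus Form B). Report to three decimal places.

2.993

T̂_A = 0.942(37) + 0.058(18.2) = 35.90960
T̂_B = 0.716(38) + 0.284(20.1) = 32.91640
T̂_A − T̂_B = 2.99320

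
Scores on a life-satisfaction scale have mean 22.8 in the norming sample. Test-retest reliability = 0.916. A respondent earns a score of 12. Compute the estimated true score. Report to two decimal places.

12.91

Kelley's formula gives T̂ = 0.916·12 + 0.084·22.8 = 10.992 + 1.9152 = 12.907.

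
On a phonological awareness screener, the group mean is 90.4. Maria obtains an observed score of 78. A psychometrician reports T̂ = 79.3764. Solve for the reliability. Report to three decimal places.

T̂ = ρX + (1 − ρ)μ  ⇒  T̂ − μ = ρ(X − μ)
ρ = (T̂ − μ)/(X − μ) = (79.3764 − 90.4) / (78 − 90.4) = -11.0236 / -12.4 = 0.88900

0.889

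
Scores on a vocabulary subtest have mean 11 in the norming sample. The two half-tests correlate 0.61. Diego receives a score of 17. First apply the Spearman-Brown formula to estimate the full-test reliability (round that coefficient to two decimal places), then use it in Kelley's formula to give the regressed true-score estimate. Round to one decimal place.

15.6

Spearman-Brown: ρ = 2r/(1 + r) = 2(0.61)/(1 + 0.61) = 1.220/1.61 = 0.7578 → 0.76
T̂ = 0.76(17) + 0.24(11) = 12.92 + 2.64 = 15.56 → 15.6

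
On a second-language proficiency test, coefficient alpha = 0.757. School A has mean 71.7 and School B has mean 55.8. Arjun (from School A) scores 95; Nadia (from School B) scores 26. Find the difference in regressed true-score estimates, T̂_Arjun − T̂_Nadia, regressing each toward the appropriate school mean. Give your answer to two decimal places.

T̂_Arjun = 0.757(95) + 0.243(71.7) = 89.3381
T̂_Nadia = 0.757(26) + 0.243(55.8) = 33.2414
Difference = 89.3381 − 33.2414 = 56.0967

56.10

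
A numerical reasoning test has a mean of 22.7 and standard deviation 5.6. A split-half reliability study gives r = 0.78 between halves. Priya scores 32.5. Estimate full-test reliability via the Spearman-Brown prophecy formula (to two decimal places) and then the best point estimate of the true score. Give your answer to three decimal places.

31.324

Spearman-Brown: ρ = 2r/(1 + r) = 2(0.78)/(1 + 0.78) = 1.560/1.78 = 0.8764 → 0.88
Weight the observed score by reliability and the mean by (1 − reliability): T̂ = 0.88·32.5 + 0.12·22.7 = 28.600 + 2.724 = 31.3240.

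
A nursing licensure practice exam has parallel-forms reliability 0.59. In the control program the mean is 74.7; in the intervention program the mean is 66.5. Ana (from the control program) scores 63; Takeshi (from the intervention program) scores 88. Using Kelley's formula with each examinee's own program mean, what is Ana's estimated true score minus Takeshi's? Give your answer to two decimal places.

-11.39

T̂_Ana = 0.59(63) + 0.41(74.7) = 67.7970
T̂_Takeshi = 0.59(88) + 0.41(66.5) = 79.1850
Difference = 67.7970 − 79.1850 = -11.3880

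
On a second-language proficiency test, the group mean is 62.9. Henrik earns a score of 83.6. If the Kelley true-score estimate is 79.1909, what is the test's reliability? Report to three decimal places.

T̂ = ρX + (1 − ρ)μ  ⇒  T̂ − μ = ρ(X − μ)
ρ = (T̂ − μ)/(X − μ) = (79.1909 − 62.9) / (83.6 − 62.9) = 16.2909 / 20.7 = 0.78700

0.787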